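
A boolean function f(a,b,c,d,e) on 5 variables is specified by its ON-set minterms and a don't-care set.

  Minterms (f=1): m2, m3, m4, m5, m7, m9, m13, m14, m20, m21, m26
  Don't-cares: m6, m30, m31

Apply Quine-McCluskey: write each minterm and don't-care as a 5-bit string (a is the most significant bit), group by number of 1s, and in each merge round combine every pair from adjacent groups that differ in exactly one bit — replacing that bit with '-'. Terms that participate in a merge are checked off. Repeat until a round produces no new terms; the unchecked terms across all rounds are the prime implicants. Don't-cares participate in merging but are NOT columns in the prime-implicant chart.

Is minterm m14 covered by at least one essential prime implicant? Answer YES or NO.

NO

size-2^0 implicants → 00010(✓)  00011(✓)  00100(✓)  00101(✓)  00110(✓)  00111(✓)  01001(✓)  01101(✓)  01110(✓)  10100(✓)  10101(✓)  11010(✓)  11110(✓)  11111(✓)
size-2^1 implicants → -0100(✓)  -0101(✓)  -1110  0-101  0-110  00-10(✓)  00-11(✓)  0001-(✓)  001-0(✓)  001-1(✓)  0010-(✓)  0011-(✓)  01-01  1010-(✓)  11-10  1111-
size-2^2 implicants → -010-  00-1-  001--
Unchecked terms (primes): -010-, -1110, 0-101, 0-110, 00-1-, 001--, 01-01, 11-10, 1111-
Minterm coverage:
  m2 ⊆ 00-1- [E]
  m3 ⊆ 00-1- [E]
  m4 ⊆ -010-,001--
  m5 ⊆ -010-,0-101,001--
  m7 ⊆ 00-1-,001--
  m9 ⊆ 01-01 [E]
  m13 ⊆ 0-101,01-01
  m14 ⊆ -1110,0-110
  m20 ⊆ -010- [E]
  m21 ⊆ -010- [E]
  m26 ⊆ 11-10 [E]
E = {-010-, 00-1-, 01-01, 11-10}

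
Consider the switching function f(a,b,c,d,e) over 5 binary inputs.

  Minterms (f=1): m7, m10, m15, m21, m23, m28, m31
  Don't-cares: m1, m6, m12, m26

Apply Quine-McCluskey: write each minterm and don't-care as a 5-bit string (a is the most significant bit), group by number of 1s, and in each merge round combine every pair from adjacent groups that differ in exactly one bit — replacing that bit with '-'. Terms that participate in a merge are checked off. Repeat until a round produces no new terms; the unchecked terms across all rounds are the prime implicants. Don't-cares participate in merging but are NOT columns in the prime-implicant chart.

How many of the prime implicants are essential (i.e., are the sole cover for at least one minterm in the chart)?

[col 0] 00001, 00110*, 00111*, 01010*, 01100*, 01111*, 10101*, 10111*, 11010*, 11100*, 11111*
[col 1] -0111*, -1010, -1100, -1111*, 0-111*, 0011-, 1-111*, 101-1
[col 2] --111
Prime implicants: --111, -1010, -1100, 00001, 0011-, 101-1
PI chart (minterm → PIs covering it):
  7 | --111,0011-
  10 | -1010  (sole → essential)
  15 | --111  (sole → essential)
  21 | 101-1  (sole → essential)
  23 | --111,101-1
  28 | -1100  (sole → essential)
  31 | --111  (sole → essential)
Essential prime implicants: --111, -1010, -1100, 101-1

4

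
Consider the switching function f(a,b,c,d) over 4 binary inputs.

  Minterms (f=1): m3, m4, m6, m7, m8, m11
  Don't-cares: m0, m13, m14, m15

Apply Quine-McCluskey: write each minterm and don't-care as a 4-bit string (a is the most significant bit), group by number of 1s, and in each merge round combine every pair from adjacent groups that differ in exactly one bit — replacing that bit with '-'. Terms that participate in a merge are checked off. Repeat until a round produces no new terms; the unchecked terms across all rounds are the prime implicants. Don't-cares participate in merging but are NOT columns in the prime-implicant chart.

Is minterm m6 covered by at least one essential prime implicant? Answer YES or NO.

size-2^0 implicants → 0000(✓)  0011(✓)  0100(✓)  0110(✓)  0111(✓)  1000(✓)  1011(✓)  1101(✓)  1110(✓)  1111(✓)
size-2^1 implicants → -000  -011(✓)  -110(✓)  -111(✓)  0-00  0-11(✓)  01-0  011-(✓)  1-11(✓)  11-1  111-(✓)
size-2^2 implicants → --11  -11-
Unchecked terms (primes): --11, -000, -11-, 0-00, 01-0, 11-1
Minterm coverage:
  m3 ⊆ --11 [E]
  m4 ⊆ 0-00,01-0
  m6 ⊆ -11-,01-0
  m7 ⊆ --11,-11-
  m8 ⊆ -000 [E]
  m11 ⊆ --11 [E]
E = {--11, -000}

NO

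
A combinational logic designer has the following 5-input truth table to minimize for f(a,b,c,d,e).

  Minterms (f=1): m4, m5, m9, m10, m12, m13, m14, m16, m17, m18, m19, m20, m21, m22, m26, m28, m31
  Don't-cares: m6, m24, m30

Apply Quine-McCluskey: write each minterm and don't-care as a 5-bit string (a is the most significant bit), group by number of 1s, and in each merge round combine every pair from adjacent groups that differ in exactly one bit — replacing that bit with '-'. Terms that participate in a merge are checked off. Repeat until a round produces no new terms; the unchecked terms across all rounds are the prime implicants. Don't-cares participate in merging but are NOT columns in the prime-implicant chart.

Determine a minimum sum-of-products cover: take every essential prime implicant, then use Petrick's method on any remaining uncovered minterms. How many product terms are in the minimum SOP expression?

6

Round 0: 00100✓ 00101✓ 00110✓ 01001✓ 01010✓ 01100✓ 01101✓ 01110✓ 10000✓ 10001✓ 10010✓ 10011✓ 10100✓ 10101✓ 10110✓ 11000✓ 11010✓ 11100✓ 11110✓ 11111✓
Round 1: -0100✓ -0101✓ -0110✓ -1010✓ -1100✓ -1110✓ 0-100✓ 0-101✓ 0-110✓ 001-0✓ 0010-✓ 01-01 01-10✓ 011-0✓ 0110-✓ 1-000✓ 1-010✓ 1-100✓ 1-110✓ 10-00✓ 10-01✓ 10-10✓ 100-0✓ 100-1✓ 1000-✓ 1001-✓ 101-0✓ 1010-✓ 11-00✓ 11-10✓ 110-0✓ 111-0✓ 1111-
Round 2: --100✓ --110✓ -01-0✓ -010- -1-10 -11-0✓ 0-1-0✓ 0-10- 1--00✓ 1--10✓ 1-0-0✓ 1-1-0✓ 10--0✓ 10-0- 100-- 11--0✓
Round 3: --1-0 1---0
PIs = {--1-0, -010-, -1-10, 0-10-, 01-01, 1---0, 10-0-, 100--, 1111-}
Coverage chart:
  m4: --1-0,-010-,0-10-
  m5: -010-,0-10-
  m9: 01-01 ←essential
  m10: -1-10 ←essential
  m12: --1-0,0-10-
  m13: 0-10-,01-01
  m14: --1-0,-1-10
  m16: 1---0,10-0-,100--
  m17: 10-0-,100--
  m18: 1---0,100--
  m19: 100-- ←essential
  m20: --1-0,-010-,1---0,10-0-
  m21: -010-,10-0-
  m22: --1-0,1---0
  m26: -1-10,1---0
  m28: --1-0,1---0
  m31: 1111- ←essential
Essential: -1-10, 01-01, 100--, 1111-
Petrick residual → --1-0, -010-
Min cover (6 terms): ce' + b'cd' + bde' + a'bd'e + ab'c' + abcd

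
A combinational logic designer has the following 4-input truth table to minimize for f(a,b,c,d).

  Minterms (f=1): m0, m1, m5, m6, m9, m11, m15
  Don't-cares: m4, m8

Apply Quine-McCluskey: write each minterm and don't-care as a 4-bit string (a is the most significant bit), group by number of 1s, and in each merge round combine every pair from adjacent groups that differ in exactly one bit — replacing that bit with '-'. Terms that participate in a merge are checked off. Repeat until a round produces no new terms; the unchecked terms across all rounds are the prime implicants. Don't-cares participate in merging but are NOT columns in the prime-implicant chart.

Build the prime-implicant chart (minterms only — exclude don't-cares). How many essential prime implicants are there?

[col 0] 0000*, 0001*, 0100*, 0101*, 0110*, 1000*, 1001*, 1011*, 1111*
[col 1] -000*, -001*, 0-00*, 0-01*, 000-*, 01-0, 010-*, 1-11, 10-1, 100-*
[col 2] -00-, 0-0-
Prime implicants: -00-, 0-0-, 01-0, 1-11, 10-1
PI chart (minterm → PIs covering it):
  0 | -00-,0-0-
  1 | -00-,0-0-
  5 | 0-0-  (sole → essential)
  6 | 01-0  (sole → essential)
  9 | -00-,10-1
  11 | 1-11,10-1
  15 | 1-11  (sole → essential)
Essential prime implicants: 0-0-, 01-0, 1-11

3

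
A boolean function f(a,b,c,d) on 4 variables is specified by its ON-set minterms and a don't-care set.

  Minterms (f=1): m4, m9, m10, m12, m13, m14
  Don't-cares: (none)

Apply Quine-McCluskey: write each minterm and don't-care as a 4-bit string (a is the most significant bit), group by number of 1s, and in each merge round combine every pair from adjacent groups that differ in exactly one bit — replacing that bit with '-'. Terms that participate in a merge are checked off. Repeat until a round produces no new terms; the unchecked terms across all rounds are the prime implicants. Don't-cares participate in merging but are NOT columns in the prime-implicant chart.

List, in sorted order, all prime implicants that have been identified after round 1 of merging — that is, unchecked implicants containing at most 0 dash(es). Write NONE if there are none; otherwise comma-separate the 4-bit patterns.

NONE

size-2^0 implicants → 0100(✓)  1001(✓)  1010(✓)  1100(✓)  1101(✓)  1110(✓)
size-2^1 implicants → -100  1-01  1-10  11-0  110-
Unchecked terms (primes): -100, 1-01, 1-10, 11-0, 110-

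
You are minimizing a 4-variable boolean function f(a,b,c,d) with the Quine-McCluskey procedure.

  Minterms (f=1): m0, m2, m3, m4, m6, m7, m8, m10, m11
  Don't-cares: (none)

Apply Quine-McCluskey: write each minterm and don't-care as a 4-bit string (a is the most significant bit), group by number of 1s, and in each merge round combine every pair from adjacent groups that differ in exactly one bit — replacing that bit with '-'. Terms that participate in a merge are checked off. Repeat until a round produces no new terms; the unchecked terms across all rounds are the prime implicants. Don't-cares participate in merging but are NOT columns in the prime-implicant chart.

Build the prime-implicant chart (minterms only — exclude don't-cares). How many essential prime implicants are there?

4

[col 0] 0000*, 0010*, 0011*, 0100*, 0110*, 0111*, 1000*, 1010*, 1011*
[col 1] -000*, -010*, -011*, 0-00*, 0-10*, 0-11*, 00-0*, 001-*, 01-0*, 011-*, 10-0*, 101-*
[col 2] -0-0, -01-, 0--0, 0-1-
Prime implicants: -0-0, -01-, 0--0, 0-1-
PI chart (minterm → PIs covering it):
  0 | -0-0,0--0
  2 | -0-0,-01-,0--0,0-1-
  3 | -01-,0-1-
  4 | 0--0  (sole → essential)
  6 | 0--0,0-1-
  7 | 0-1-  (sole → essential)
  8 | -0-0  (sole → essential)
  10 | -0-0,-01-
  11 | -01-  (sole → essential)
Essential prime implicants: -0-0, -01-, 0--0, 0-1-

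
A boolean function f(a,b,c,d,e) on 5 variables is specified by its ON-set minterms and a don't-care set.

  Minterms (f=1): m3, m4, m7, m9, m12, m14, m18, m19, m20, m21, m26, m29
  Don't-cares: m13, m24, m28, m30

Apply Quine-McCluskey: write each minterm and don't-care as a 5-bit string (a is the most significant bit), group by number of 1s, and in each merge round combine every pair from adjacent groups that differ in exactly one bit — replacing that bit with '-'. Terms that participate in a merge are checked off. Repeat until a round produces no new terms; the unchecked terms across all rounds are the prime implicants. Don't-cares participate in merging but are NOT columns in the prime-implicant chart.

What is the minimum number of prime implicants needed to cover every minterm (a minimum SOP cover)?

size-2^0 implicants → 00011(✓)  00100(✓)  00111(✓)  01001(✓)  01100(✓)  01101(✓)  01110(✓)  10010(✓)  10011(✓)  10100(✓)  10101(✓)  11000(✓)  11010(✓)  11100(✓)  11101(✓)  11110(✓)
size-2^1 implicants → -0011  -0100(✓)  -1100(✓)  -1101(✓)  -1110(✓)  0-100(✓)  00-11  01-01  011-0(✓)  0110-(✓)  1-010  1-100(✓)  1-101(✓)  1001-  1010-(✓)  11-00(✓)  11-10(✓)  110-0(✓)  111-0(✓)  1110-(✓)
size-2^2 implicants → --100  -11-0  -110-  1-10-  11--0
Unchecked terms (primes): --100, -0011, -11-0, -110-, 00-11, 01-01, 1-010, 1-10-, 1001-, 11--0
Minterm coverage:
  m3 ⊆ -0011,00-11
  m4 ⊆ --100 [E]
  m7 ⊆ 00-11 [E]
  m9 ⊆ 01-01 [E]
  m12 ⊆ --100,-11-0,-110-
  m14 ⊆ -11-0 [E]
  m18 ⊆ 1-010,1001-
  m19 ⊆ -0011,1001-
  m20 ⊆ --100,1-10-
  m21 ⊆ 1-10- [E]
  m26 ⊆ 1-010,11--0
  m29 ⊆ -110-,1-10-
E = {--100, -11-0, 00-11, 01-01, 1-10-}
Petrick residual → -0011, 1-010
Cover = cd'e' + b'c'de + bce' + a'b'de + a'bd'e + ac'de' + acd'  |cover|=7

7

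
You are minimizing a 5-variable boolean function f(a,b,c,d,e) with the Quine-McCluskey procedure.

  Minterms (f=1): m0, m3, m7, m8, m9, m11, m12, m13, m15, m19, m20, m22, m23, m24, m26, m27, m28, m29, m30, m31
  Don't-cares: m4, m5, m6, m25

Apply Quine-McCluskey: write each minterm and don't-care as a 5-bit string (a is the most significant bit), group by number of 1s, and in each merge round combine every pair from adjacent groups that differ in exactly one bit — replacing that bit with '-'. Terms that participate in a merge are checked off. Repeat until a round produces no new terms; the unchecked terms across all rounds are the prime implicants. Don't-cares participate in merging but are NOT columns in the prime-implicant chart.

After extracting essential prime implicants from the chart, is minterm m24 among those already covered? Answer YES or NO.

[col 0] 00000*, 00011*, 00100*, 00101*, 00110*, 00111*, 01000*, 01001*, 01011*, 01100*, 01101*, 01111*, 10011*, 10100*, 10110*, 10111*, 11000*, 11001*, 11010*, 11011*, 11100*, 11101*, 11110*, 11111*
[col 1] -0011*, -0100*, -0110*, -0111*, -1000*, -1001*, -1011*, -1100*, -1101*, -1111*, 0-000*, 0-011*, 0-100*, 0-101*, 0-111*, 00-00*, 00-11*, 001-0*, 001-1*, 0010-*, 0011-*, 01-00*, 01-01*, 01-11*, 010-1*, 0100-*, 011-1*, 0110-*, 1-011*, 1-100*, 1-110*, 1-111*, 10-11*, 101-0*, 1011-*, 11-00*, 11-01*, 11-10*, 11-11*, 110-0*, 110-1*, 1100-*, 1101-*, 111-0*, 111-1*, 1110-*, 1111-*
[col 2] --011*, --100, --111*, -0-11*, -01-0, -011-, -1-00*, -1-01*, -1-11*, -10-1*, -100-*, -11-1*, -110-*, 0--00, 0--11*, 0-1-1, 0-10-, 001--, 01--1*, 01-0-*, 1--11*, 1-1-0, 1-11-, 11--0*, 11--1*, 11-0-*, 11-1-*, 110--*, 111--*
[col 3] ---11, -1--1, -1-0-, 11---
Prime implicants: ---11, --100, -01-0, -011-, -1--1, -1-0-, 0--00, 0-1-1, 0-10-, 001--, 1-1-0, 1-11-, 11---
PI chart (minterm → PIs covering it):
  0 | 0--00  (sole → essential)
  3 | ---11  (sole → essential)
  7 | ---11,-011-,0-1-1,001--
  8 | -1-0-,0--00
  9 | -1--1,-1-0-
  11 | ---11,-1--1
  12 | --100,-1-0-,0--00,0-10-
  13 | -1--1,-1-0-,0-1-1,0-10-
  15 | ---11,-1--1,0-1-1
  19 | ---11  (sole → essential)
  20 | --100,-01-0,1-1-0
  22 | -01-0,-011-,1-1-0,1-11-
  23 | ---11,-011-,1-11-
  24 | -1-0-,11---
  26 | 11---  (sole → essential)
  27 | ---11,-1--1,11---
  28 | --100,-1-0-,1-1-0,11---
  29 | -1--1,-1-0-,11---
  30 | 1-1-0,1-11-,11---
  31 | ---11,-1--1,1-11-,11---
Essential prime implicants: ---11, 0--00, 11---

YES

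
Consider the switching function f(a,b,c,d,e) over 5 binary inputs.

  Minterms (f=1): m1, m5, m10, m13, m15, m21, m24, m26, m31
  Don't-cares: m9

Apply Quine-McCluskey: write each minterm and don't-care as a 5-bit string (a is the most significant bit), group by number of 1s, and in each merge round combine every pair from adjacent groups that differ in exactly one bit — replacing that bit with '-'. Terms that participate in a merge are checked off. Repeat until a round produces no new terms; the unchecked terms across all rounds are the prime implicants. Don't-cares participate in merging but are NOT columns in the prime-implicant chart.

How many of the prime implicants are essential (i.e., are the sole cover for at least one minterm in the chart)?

size-2^0 implicants → 00001(✓)  00101(✓)  01001(✓)  01010(✓)  01101(✓)  01111(✓)  10101(✓)  11000(✓)  11010(✓)  11111(✓)
size-2^1 implicants → -0101  -1010  -1111  0-001(✓)  0-101(✓)  00-01(✓)  01-01(✓)  011-1  110-0
size-2^2 implicants → 0--01
Unchecked terms (primes): -0101, -1010, -1111, 0--01, 011-1, 110-0
Minterm coverage:
  m1 ⊆ 0--01 [E]
  m5 ⊆ -0101,0--01
  m10 ⊆ -1010 [E]
  m13 ⊆ 0--01,011-1
  m15 ⊆ -1111,011-1
  m21 ⊆ -0101 [E]
  m24 ⊆ 110-0 [E]
  m26 ⊆ -1010,110-0
  m31 ⊆ -1111 [E]
E = {-0101, -1010, -1111, 0--01, 110-0}

5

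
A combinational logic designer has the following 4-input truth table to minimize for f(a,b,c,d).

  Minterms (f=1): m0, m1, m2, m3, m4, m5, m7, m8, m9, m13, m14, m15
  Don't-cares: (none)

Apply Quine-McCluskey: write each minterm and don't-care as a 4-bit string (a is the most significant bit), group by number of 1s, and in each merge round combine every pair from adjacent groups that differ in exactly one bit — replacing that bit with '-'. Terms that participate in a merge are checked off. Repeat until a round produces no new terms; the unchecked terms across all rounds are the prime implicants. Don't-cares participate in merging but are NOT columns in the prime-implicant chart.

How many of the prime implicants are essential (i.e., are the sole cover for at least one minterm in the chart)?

4

Round 0: 0000✓ 0001✓ 0010✓ 0011✓ 0100✓ 0101✓ 0111✓ 1000✓ 1001✓ 1101✓ 1110✓ 1111✓
Round 1: -000✓ -001✓ -101✓ -111✓ 0-00✓ 0-01✓ 0-11✓ 00-0✓ 00-1✓ 000-✓ 001-✓ 01-1✓ 010-✓ 1-01✓ 100-✓ 11-1✓ 111-
Round 2: --01 -00- -1-1 0--1 0-0- 00--
PIs = {--01, -00-, -1-1, 0--1, 0-0-, 00--, 111-}
Coverage chart:
  m0: -00-,0-0-,00--
  m1: --01,-00-,0--1,0-0-,00--
  m2: 00-- ←essential
  m3: 0--1,00--
  m4: 0-0- ←essential
  m5: --01,-1-1,0--1,0-0-
  m7: -1-1,0--1
  m8: -00- ←essential
  m9: --01,-00-
  m13: --01,-1-1
  m14: 111- ←essential
  m15: -1-1,111-
Essential: -00-, 0-0-, 00--, 111-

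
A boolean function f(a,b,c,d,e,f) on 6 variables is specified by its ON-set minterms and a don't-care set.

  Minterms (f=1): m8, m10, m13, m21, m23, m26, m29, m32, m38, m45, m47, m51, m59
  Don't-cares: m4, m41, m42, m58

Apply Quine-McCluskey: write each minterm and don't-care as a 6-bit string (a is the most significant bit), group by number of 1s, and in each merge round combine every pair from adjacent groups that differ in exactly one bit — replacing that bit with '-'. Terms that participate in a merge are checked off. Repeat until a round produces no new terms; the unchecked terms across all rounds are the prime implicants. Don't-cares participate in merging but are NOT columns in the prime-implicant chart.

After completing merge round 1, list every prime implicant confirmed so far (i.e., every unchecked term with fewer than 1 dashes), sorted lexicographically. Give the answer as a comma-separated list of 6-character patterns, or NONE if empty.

size-2^0 implicants → 000100  001000(✓)  001010(✓)  001101(✓)  010101(✓)  010111(✓)  011010(✓)  011101(✓)  100000  100110  101001(✓)  101010(✓)  101101(✓)  101111(✓)  110011(✓)  111010(✓)  111011(✓)
size-2^1 implicants → -01010(✓)  -01101  -11010(✓)  0-1010(✓)  0-1101  0010-0  01-101  0101-1  1-1010(✓)  101-01  1011-1  11-011  11101-
size-2^2 implicants → --1010
Unchecked terms (primes): --1010, -01101, 0-1101, 000100, 0010-0, 01-101, 0101-1, 100000, 100110, 101-01, 1011-1, 11-011, 11101-

000100, 100000, 100110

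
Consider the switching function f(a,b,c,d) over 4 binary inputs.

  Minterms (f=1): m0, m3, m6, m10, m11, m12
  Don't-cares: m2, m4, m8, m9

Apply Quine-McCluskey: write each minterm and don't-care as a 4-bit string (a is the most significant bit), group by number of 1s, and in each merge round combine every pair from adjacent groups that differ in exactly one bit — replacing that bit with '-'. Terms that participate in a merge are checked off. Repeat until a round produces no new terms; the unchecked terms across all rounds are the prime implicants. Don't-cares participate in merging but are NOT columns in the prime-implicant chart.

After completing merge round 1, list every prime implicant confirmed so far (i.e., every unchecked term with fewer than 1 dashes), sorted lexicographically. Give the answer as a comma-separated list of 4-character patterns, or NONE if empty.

NONE

[col 0] 0000*, 0010*, 0011*, 0100*, 0110*, 1000*, 1001*, 1010*, 1011*, 1100*
[col 1] -000*, -010*, -011*, -100*, 0-00*, 0-10*, 00-0*, 001-*, 01-0*, 1-00*, 10-0*, 10-1*, 100-*, 101-*
[col 2] --00, -0-0, -01-, 0--0, 10--
Prime implicants: --00, -0-0, -01-, 0--0, 10--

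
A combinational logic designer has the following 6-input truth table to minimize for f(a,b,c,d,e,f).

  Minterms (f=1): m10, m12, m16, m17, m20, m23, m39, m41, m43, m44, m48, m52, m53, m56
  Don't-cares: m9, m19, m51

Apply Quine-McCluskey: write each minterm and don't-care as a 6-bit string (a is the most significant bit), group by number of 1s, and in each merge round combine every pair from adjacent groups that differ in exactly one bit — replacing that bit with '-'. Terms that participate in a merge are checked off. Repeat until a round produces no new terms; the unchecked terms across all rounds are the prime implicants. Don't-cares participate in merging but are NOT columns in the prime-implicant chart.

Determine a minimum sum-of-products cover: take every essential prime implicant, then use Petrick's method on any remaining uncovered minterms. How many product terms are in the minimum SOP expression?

9

Round 0: 001001✓ 001010 001100✓ 010000✓ 010001✓ 010011✓ 010100✓ 010111✓ 100111 101001✓ 101011✓ 101100✓ 110000✓ 110011✓ 110100✓ 110101✓ 111000✓
Round 1: -01001 -01100 -10000✓ -10011 -10100✓ 010-00✓ 010-11 0100-1 01000- 1010-1 11-000 110-00✓ 11010-
Round 2: -10-00
PIs = {-01001, -01100, -10-00, -10011, 001010, 010-11, 0100-1, 01000-, 100111, 1010-1, 11-000, 11010-}
Coverage chart:
  m10: 001010 ←essential
  m12: -01100 ←essential
  m16: -10-00,01000-
  m17: 0100-1,01000-
  m20: -10-00 ←essential
  m23: 010-11 ←essential
  m39: 100111 ←essential
  m41: -01001,1010-1
  m43: 1010-1 ←essential
  m44: -01100 ←essential
  m48: -10-00,11-000
  m52: -10-00,11010-
  m53: 11010- ←essential
  m56: 11-000 ←essential
Essential: -01100, -10-00, 001010, 010-11, 100111, 1010-1, 11-000, 11010-
Petrick residual → 0100-1
Min cover (9 terms): b'cde'f' + bc'e'f' + a'b'cd'ef' + a'bc'ef + a'bc'd'f + ab'c'def + ab'cd'f + abd'e'f' + abc'de'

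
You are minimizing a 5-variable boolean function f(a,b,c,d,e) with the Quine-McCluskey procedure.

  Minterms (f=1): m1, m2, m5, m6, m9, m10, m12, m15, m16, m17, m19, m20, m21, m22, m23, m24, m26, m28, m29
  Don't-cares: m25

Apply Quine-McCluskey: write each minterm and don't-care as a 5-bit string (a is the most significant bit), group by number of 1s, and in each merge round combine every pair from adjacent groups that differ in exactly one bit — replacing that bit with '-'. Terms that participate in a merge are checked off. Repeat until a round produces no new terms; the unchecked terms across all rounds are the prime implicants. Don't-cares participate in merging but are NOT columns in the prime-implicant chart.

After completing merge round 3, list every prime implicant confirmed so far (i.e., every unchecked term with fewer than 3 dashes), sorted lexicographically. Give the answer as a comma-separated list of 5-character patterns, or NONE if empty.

size-2^0 implicants → 00001(✓)  00010(✓)  00101(✓)  00110(✓)  01001(✓)  01010(✓)  01100(✓)  01111  10000(✓)  10001(✓)  10011(✓)  10100(✓)  10101(✓)  10110(✓)  10111(✓)  11000(✓)  11001(✓)  11010(✓)  11100(✓)  11101(✓)
size-2^1 implicants → -0001(✓)  -0101(✓)  -0110  -1001(✓)  -1010  -1100  0-001(✓)  0-010  00-01(✓)  00-10  1-000(✓)  1-001(✓)  1-100(✓)  1-101(✓)  10-00(✓)  10-01(✓)  10-11(✓)  100-1(✓)  1000-(✓)  101-0(✓)  101-1(✓)  1010-(✓)  1011-(✓)  11-00(✓)  11-01(✓)  110-0  1100-(✓)  1110-(✓)
size-2^2 implicants → --001  -0-01  1--00(✓)  1--01(✓)  1-00-(✓)  1-10-(✓)  10--1  10-0-(✓)  101--  11-0-(✓)
size-2^3 implicants → 1--0-
Unchecked terms (primes): --001, -0-01, -0110, -1010, -1100, 0-010, 00-10, 01111, 1--0-, 10--1, 101--, 110-0

--001, -0-01, -0110, -1010, -1100, 0-010, 00-10, 01111, 10--1, 101--, 110-0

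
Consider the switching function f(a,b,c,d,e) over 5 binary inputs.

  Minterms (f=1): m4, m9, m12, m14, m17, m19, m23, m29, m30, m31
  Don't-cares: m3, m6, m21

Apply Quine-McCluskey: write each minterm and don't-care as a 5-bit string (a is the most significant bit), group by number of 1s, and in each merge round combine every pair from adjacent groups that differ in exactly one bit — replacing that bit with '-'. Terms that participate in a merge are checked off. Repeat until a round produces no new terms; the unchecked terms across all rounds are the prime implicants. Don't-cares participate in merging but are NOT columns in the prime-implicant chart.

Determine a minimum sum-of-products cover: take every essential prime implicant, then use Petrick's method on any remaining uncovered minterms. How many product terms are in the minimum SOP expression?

5

size-2^0 implicants → 00011(✓)  00100(✓)  00110(✓)  01001  01100(✓)  01110(✓)  10001(✓)  10011(✓)  10101(✓)  10111(✓)  11101(✓)  11110(✓)  11111(✓)
size-2^1 implicants → -0011  -1110  0-100(✓)  0-110(✓)  001-0(✓)  011-0(✓)  1-101(✓)  1-111(✓)  10-01(✓)  10-11(✓)  100-1(✓)  101-1(✓)  111-1(✓)  1111-
size-2^2 implicants → 0-1-0  1-1-1  10--1
Unchecked terms (primes): -0011, -1110, 0-1-0, 01001, 1-1-1, 10--1, 1111-
Minterm coverage:
  m4 ⊆ 0-1-0 [E]
  m9 ⊆ 01001 [E]
  m12 ⊆ 0-1-0 [E]
  m14 ⊆ -1110,0-1-0
  m17 ⊆ 10--1 [E]
  m19 ⊆ -0011,10--1
  m23 ⊆ 1-1-1,10--1
  m29 ⊆ 1-1-1 [E]
  m30 ⊆ -1110,1111-
  m31 ⊆ 1-1-1,1111-
E = {0-1-0, 01001, 1-1-1, 10--1}
Petrick residual → -1110
Cover = bcde' + a'ce' + a'bc'd'e + ace + ab'e  |cover|=5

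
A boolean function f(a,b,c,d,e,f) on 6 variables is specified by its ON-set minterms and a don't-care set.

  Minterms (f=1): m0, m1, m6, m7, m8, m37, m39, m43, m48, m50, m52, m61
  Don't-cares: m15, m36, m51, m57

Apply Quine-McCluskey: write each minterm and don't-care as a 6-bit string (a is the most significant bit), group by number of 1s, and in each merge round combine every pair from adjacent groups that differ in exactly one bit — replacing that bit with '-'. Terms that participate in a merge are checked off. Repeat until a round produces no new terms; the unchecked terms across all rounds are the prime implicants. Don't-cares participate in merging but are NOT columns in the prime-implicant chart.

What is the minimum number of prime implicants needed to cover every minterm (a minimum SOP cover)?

8

Round 0: 000000✓ 000001✓ 000110✓ 000111✓ 001000✓ 001111✓ 100100✓ 100101✓ 100111✓ 101011 110000✓ 110010✓ 110011✓ 110100✓ 111001✓ 111101✓
Round 1: -00111 00-000 00-111 00000- 00011- 1-0100 1001-1 10010- 110-00 1100-0 11001- 111-01
PIs = {-00111, 00-000, 00-111, 00000-, 00011-, 1-0100, 1001-1, 10010-, 101011, 110-00, 1100-0, 11001-, 111-01}
Coverage chart:
  m0: 00-000,00000-
  m1: 00000- ←essential
  m6: 00011- ←essential
  m7: -00111,00-111,00011-
  m8: 00-000 ←essential
  m37: 1001-1,10010-
  m39: -00111,1001-1
  m43: 101011 ←essential
  m48: 110-00,1100-0
  m50: 1100-0,11001-
  m52: 1-0100,110-00
  m61: 111-01 ←essential
Essential: 00-000, 00000-, 00011-, 101011, 111-01
Petrick residual → 1-0100, 1001-1, 1100-0
Min cover (8 terms): a'b'd'e'f' + a'b'c'd'e' + a'b'c'de + ac'de'f' + ab'c'df + ab'cd'ef + abc'd'f' + abce'f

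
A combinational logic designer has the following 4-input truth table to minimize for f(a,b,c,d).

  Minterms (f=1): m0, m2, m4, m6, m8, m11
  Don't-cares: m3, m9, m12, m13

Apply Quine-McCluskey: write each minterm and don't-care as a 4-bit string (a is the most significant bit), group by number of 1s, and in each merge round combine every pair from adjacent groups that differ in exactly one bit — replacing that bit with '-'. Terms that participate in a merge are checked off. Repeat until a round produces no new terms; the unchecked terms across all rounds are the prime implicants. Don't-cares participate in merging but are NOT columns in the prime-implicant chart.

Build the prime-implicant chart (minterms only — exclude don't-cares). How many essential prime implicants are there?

size-2^0 implicants → 0000(✓)  0010(✓)  0011(✓)  0100(✓)  0110(✓)  1000(✓)  1001(✓)  1011(✓)  1100(✓)  1101(✓)
size-2^1 implicants → -000(✓)  -011  -100(✓)  0-00(✓)  0-10(✓)  00-0(✓)  001-  01-0(✓)  1-00(✓)  1-01(✓)  10-1  100-(✓)  110-(✓)
size-2^2 implicants → --00  0--0  1-0-
Unchecked terms (primes): --00, -011, 0--0, 001-, 1-0-, 10-1
Minterm coverage:
  m0 ⊆ --00,0--0
  m2 ⊆ 0--0,001-
  m4 ⊆ --00,0--0
  m6 ⊆ 0--0 [E]
  m8 ⊆ --00,1-0-
  m11 ⊆ -011,10-1
E = {0--0}

1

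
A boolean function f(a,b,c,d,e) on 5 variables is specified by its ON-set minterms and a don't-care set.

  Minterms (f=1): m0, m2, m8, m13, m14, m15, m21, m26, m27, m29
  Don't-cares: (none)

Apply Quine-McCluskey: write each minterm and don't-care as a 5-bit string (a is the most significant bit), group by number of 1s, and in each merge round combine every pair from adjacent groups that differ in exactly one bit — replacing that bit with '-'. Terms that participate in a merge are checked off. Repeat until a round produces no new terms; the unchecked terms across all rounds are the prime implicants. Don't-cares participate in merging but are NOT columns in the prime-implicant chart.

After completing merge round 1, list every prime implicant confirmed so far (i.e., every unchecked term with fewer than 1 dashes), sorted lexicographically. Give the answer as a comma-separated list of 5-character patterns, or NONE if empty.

size-2^0 implicants → 00000(✓)  00010(✓)  01000(✓)  01101(✓)  01110(✓)  01111(✓)  10101(✓)  11010(✓)  11011(✓)  11101(✓)
size-2^1 implicants → -1101  0-000  000-0  011-1  0111-  1-101  1101-
Unchecked terms (primes): -1101, 0-000, 000-0, 011-1, 0111-, 1-101, 1101-

NONE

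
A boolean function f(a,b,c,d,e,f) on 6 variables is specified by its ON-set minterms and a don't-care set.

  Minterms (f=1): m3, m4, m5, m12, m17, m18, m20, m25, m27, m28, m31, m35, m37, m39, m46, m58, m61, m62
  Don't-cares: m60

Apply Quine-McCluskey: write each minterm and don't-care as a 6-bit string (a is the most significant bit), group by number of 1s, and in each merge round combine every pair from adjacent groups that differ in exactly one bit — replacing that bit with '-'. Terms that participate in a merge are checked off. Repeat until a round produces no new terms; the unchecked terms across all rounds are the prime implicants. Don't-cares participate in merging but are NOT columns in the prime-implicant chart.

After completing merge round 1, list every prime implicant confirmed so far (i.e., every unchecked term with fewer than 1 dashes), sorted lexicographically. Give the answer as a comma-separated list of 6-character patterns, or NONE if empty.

Round 0: 000011✓ 000100✓ 000101✓ 001100✓ 010001✓ 010010 010100✓ 011001✓ 011011✓ 011100✓ 011111✓ 100011✓ 100101✓ 100111✓ 101110✓ 111010✓ 111100✓ 111101✓ 111110✓
Round 1: -00011 -00101 -11100 0-0100✓ 0-1100✓ 00-100✓ 00010- 01-001 01-100✓ 011-11 0110-1 1-1110 100-11 1001-1 111-10 1111-0 11110-
Round 2: 0--100
PIs = {-00011, -00101, -11100, 0--100, 00010-, 01-001, 010010, 011-11, 0110-1, 1-1110, 100-11, 1001-1, 111-10, 1111-0, 11110-}

010010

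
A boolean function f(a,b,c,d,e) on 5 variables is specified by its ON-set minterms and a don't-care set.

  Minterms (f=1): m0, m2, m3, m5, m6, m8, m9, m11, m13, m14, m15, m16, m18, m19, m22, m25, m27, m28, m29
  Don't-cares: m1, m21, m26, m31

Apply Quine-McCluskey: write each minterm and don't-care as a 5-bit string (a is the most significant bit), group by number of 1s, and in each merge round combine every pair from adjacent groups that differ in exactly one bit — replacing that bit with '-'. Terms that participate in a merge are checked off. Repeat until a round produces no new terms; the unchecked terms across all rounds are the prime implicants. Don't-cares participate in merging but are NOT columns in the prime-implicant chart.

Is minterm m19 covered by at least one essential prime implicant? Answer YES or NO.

NO

Round 0: 00000✓ 00001✓ 00010✓ 00011✓ 00101✓ 00110✓ 01000✓ 01001✓ 01011✓ 01101✓ 01110✓ 01111✓ 10000✓ 10010✓ 10011✓ 10101✓ 10110✓ 11001✓ 11010✓ 11011✓ 11100✓ 11101✓ 11111✓
Round 1: -0000✓ -0010✓ -0011✓ -0101✓ -0110✓ -1001✓ -1011✓ -1101✓ -1111✓ 0-000✓ 0-001✓ 0-011✓ 0-101✓ 0-110 00-01✓ 00-10✓ 000-0✓ 000-1✓ 0000-✓ 0001-✓ 01-01✓ 01-11✓ 010-1✓ 0100-✓ 011-1✓ 0111- 1-010✓ 1-011✓ 1-101✓ 10-10✓ 100-0✓ 1001-✓ 11-01✓ 11-11✓ 110-1✓ 1101-✓ 111-1✓ 1110-
Round 2: --011 --101 -0-10 -00-0 -001- -1-01✓ -1-11✓ -10-1✓ -11-1✓ 0--01 0-0-1 0-00- 000-- 01--1✓ 1-01- 11--1✓
Round 3: -1--1
PIs = {--011, --101, -0-10, -00-0, -001-, -1--1, 0--01, 0-0-1, 0-00-, 0-110, 000--, 0111-, 1-01-, 1110-}
Coverage chart:
  m0: -00-0,0-00-,000--
  m2: -0-10,-00-0,-001-,000--
  m3: --011,-001-,0-0-1,000--
  m5: --101,0--01
  m6: -0-10,0-110
  m8: 0-00- ←essential
  m9: -1--1,0--01,0-0-1,0-00-
  m11: --011,-1--1,0-0-1
  m13: --101,-1--1,0--01
  m14: 0-110,0111-
  m15: -1--1,0111-
  m16: -00-0 ←essential
  m18: -0-10,-00-0,-001-,1-01-
  m19: --011,-001-,1-01-
  m22: -0-10 ←essential
  m25: -1--1 ←essential
  m27: --011,-1--1,1-01-
  m28: 1110- ←essential
  m29: --101,-1--1,1110-
Essential: -0-10, -00-0, -1--1, 0-00-, 1110-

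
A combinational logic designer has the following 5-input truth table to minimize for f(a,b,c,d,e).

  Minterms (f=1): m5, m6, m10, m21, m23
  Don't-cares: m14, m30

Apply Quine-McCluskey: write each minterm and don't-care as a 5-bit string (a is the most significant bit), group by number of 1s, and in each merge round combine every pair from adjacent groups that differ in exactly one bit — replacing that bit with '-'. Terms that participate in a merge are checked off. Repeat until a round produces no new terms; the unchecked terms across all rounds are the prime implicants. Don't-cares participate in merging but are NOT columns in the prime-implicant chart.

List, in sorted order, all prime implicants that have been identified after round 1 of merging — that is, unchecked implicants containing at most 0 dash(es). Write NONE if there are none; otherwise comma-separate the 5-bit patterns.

NONE

Round 0: 00101✓ 00110✓ 01010✓ 01110✓ 10101✓ 10111✓ 11110✓
Round 1: -0101 -1110 0-110 01-10 101-1
PIs = {-0101, -1110, 0-110, 01-10, 101-1}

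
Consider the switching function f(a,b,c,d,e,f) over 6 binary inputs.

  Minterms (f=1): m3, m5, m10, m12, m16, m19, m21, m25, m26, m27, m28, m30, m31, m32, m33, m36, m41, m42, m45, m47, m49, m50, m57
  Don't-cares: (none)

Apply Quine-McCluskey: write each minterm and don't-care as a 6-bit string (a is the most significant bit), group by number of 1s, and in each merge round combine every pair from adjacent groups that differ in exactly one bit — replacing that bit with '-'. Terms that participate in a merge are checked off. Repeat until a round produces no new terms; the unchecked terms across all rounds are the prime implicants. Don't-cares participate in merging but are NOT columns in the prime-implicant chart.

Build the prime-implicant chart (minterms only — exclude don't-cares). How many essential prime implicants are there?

size-2^0 implicants → 000011(✓)  000101(✓)  001010(✓)  001100(✓)  010000  010011(✓)  010101(✓)  011001(✓)  011010(✓)  011011(✓)  011100(✓)  011110(✓)  011111(✓)  100000(✓)  100001(✓)  100100(✓)  101001(✓)  101010(✓)  101101(✓)  101111(✓)  110001(✓)  110010  111001(✓)
size-2^1 implicants → -01010  -11001  0-0011  0-0101  0-1010  0-1100  01-011  011-10(✓)  011-11(✓)  0110-1  01101-(✓)  0111-0  01111-(✓)  1-0001(✓)  1-1001(✓)  10-001(✓)  100-00  10000-  101-01  1011-1  11-001(✓)
size-2^2 implicants → 011-1-  1--001
Unchecked terms (primes): -01010, -11001, 0-0011, 0-0101, 0-1010, 0-1100, 01-011, 010000, 011-1-, 0110-1, 0111-0, 1--001, 100-00, 10000-, 101-01, 1011-1, 110010
Minterm coverage:
  m3 ⊆ 0-0011 [E]
  m5 ⊆ 0-0101 [E]
  m10 ⊆ -01010,0-1010
  m12 ⊆ 0-1100 [E]
  m16 ⊆ 010000 [E]
  m19 ⊆ 0-0011,01-011
  m21 ⊆ 0-0101 [E]
  m25 ⊆ -11001,0110-1
  m26 ⊆ 0-1010,011-1-
  m27 ⊆ 01-011,011-1-,0110-1
  m28 ⊆ 0-1100,0111-0
  m30 ⊆ 011-1-,0111-0
  m31 ⊆ 011-1- [E]
  m32 ⊆ 100-00,10000-
  m33 ⊆ 1--001,10000-
  m36 ⊆ 100-00 [E]
  m41 ⊆ 1--001,101-01
  m42 ⊆ -01010 [E]
  m45 ⊆ 101-01,1011-1
  m47 ⊆ 1011-1 [E]
  m49 ⊆ 1--001 [E]
  m50 ⊆ 110010 [E]
  m57 ⊆ -11001,1--001
E = {-01010, 0-0011, 0-0101, 0-1100, 010000, 011-1-, 1--001, 100-00, 1011-1, 110010}

10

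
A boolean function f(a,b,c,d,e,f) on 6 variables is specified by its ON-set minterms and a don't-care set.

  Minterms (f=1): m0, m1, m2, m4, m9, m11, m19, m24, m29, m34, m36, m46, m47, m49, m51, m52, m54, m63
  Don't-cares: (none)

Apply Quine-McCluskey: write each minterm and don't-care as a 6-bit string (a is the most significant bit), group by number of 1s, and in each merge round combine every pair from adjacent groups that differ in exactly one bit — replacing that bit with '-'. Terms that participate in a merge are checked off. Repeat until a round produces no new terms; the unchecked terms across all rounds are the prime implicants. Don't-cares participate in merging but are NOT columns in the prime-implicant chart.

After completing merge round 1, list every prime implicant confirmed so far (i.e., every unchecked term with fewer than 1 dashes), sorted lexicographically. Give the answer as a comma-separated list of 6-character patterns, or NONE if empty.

Round 0: 000000✓ 000001✓ 000010✓ 000100✓ 001001✓ 001011✓ 010011✓ 011000 011101 100010✓ 100100✓ 101110✓ 101111✓ 110001✓ 110011✓ 110100✓ 110110✓ 111111✓
Round 1: -00010 -00100 -10011 00-001 000-00 0000-0 00000- 0010-1 1-0100 1-1111 10111- 1100-1 1101-0
PIs = {-00010, -00100, -10011, 00-001, 000-00, 0000-0, 00000-, 0010-1, 011000, 011101, 1-0100, 1-1111, 10111-, 1100-1, 1101-0}

011000, 011101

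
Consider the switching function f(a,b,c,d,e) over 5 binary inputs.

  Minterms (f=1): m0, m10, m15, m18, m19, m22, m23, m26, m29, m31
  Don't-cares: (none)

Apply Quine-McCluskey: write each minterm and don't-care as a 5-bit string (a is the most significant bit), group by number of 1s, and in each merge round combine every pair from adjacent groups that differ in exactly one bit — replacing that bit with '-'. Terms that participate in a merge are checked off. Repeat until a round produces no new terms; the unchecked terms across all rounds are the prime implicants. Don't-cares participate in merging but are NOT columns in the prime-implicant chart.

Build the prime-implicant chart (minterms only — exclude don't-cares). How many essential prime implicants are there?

5

Round 0: 00000 01010✓ 01111✓ 10010✓ 10011✓ 10110✓ 10111✓ 11010✓ 11101✓ 11111✓
Round 1: -1010 -1111 1-010 1-111 10-10✓ 10-11✓ 1001-✓ 1011-✓ 111-1
Round 2: 10-1-
PIs = {-1010, -1111, 00000, 1-010, 1-111, 10-1-, 111-1}
Coverage chart:
  m0: 00000 ←essential
  m10: -1010 ←essential
  m15: -1111 ←essential
  m18: 1-010,10-1-
  m19: 10-1- ←essential
  m22: 10-1- ←essential
  m23: 1-111,10-1-
  m26: -1010,1-010
  m29: 111-1 ←essential
  m31: -1111,1-111,111-1
Essential: -1010, -1111, 00000, 10-1-, 111-1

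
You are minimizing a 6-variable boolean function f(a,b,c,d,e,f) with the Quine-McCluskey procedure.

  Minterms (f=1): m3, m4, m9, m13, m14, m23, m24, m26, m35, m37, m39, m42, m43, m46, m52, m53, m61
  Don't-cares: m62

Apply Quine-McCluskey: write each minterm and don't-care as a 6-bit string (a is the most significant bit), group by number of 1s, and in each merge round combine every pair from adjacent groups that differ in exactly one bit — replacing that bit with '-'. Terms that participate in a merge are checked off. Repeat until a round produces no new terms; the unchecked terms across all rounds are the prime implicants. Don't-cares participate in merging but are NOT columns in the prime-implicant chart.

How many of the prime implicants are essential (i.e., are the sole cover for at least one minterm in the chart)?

Round 0: 000011✓ 000100 001001✓ 001101✓ 001110✓ 010111 011000✓ 011010✓ 100011✓ 100101✓ 100111✓ 101010✓ 101011✓ 101110✓ 110100✓ 110101✓ 111101✓ 111110✓
Round 1: -00011 -01110 001-01 0110-0 1-0101 1-1110 10-011 100-11 1001-1 101-10 10101- 11-101 11010-
PIs = {-00011, -01110, 000100, 001-01, 010111, 0110-0, 1-0101, 1-1110, 10-011, 100-11, 1001-1, 101-10, 10101-, 11-101, 11010-}
Coverage chart:
  m3: -00011 ←essential
  m4: 000100 ←essential
  m9: 001-01 ←essential
  m13: 001-01 ←essential
  m14: -01110 ←essential
  m23: 010111 ←essential
  m24: 0110-0 ←essential
  m26: 0110-0 ←essential
  m35: -00011,10-011,100-11
  m37: 1-0101,1001-1
  m39: 100-11,1001-1
  m42: 101-10,10101-
  m43: 10-011,10101-
  m46: -01110,1-1110,101-10
  m52: 11010- ←essential
  m53: 1-0101,11-101,11010-
  m61: 11-101 ←essential
Essential: -00011, -01110, 000100, 001-01, 010111, 0110-0, 11-101, 11010-

8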